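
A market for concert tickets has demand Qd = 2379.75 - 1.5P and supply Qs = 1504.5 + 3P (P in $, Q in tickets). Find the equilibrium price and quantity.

P* = 194.5, Q* = 2088

Set Qd = Qs: 2379.75 - 1.5P = 1504.5 + 3P, so 875.25 = 4.5P and P* = 194.5.
Substitute back: Q* = 2379.75 - 1.5(194.5) = 2088.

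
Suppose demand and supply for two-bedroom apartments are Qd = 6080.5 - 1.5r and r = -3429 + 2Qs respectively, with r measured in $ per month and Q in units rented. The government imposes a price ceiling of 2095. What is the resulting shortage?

Shortage = 176

Solving each curve for Q: Qs = 1714.5 + 0.5r.
At r = 2095: Qd = 2938 and Qs = 2762.
Shortage = Qd - Qs = 2938 - 2762 = 176.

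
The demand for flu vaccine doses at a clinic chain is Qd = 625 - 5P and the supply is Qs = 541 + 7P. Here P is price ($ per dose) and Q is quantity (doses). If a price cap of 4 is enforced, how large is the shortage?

Shortage = 36

Evaluating both curves at the ceiling price 4 gives Qd = 605, Qs = 569.
Shortage = Qd - Qs = 605 - 569 = 36.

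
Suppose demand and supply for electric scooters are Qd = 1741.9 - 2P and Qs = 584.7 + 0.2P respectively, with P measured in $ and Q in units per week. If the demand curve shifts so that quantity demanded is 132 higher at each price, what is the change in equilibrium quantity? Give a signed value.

Set Qd = Qs: 1741.9 - 2P = 584.7 + 0.2P, so 1157.2 = 2.2P and P* = 526.
Then Q* = 1741.9 - 2(526) = 689.9.
After the shift, demand is Qd = 1873.9 - 2P.
Re-solving, 2.2P = 1289.2 gives P = 586 and Q = 701.9.
ΔQ = 701.9 - 689.9 = 12.

ΔQ = 12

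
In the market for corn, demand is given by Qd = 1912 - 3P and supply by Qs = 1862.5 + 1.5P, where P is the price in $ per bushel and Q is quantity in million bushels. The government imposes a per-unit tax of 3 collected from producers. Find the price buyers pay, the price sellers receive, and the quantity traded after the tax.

P_b = 12, P_s = 9, Q = 1876

With a tax of 3 on producers, they supply based on the net price P_s = P_b - 3, so Qs = 1858 + 1.5P_b.
Market clearing requires 1912 - 3P_b = 1858 + 1.5P_b; hence 54 = 4.5P_b and P_b = 12.
So P_s = 9 and the quantity traded is Q = 1912 - 3(12) = 1876.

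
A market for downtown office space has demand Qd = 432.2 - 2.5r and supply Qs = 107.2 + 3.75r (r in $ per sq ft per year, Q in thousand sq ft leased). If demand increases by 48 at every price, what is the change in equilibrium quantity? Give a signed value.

ΔQ = 28.8

The market clears where 432.2 - 2.5r = 107.2 + 3.75r. Rearranging, 6.25r = 325, hence r* = 52.
Then Q* = 432.2 - 2.5(52) = 302.2.
After the shift, demand is Qd = 480.2 - 2.5r.
Re-solving, 6.25r = 373 gives r = 59.68 and Q = 331.
ΔQ = 331 - 302.2 = 28.8.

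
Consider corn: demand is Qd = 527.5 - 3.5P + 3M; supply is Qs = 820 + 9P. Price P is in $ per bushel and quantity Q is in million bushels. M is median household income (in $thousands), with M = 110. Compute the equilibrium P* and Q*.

With M = 110, demand is Qd = 857.5 - 3.5P.
Set Qd = Qs: 857.5 - 3.5P = 820 + 9P, so 37.5 = 12.5P and P* = 3.
Then Q* = 857.5 - 3.5(3) = 847.

P* = 3, Q* = 847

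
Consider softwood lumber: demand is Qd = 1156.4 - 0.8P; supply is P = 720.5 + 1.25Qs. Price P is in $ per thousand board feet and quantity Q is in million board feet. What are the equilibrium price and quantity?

Solving each curve for Q: Qs = -576.4 + 0.8P.
The market clears where 1156.4 - 0.8P = -576.4 + 0.8P. Rearranging, 1.6P = 1732.8, hence P* = 1083.
Plugging P* into demand: Q* = 1156.4 - 0.8(1083) = 290.

P* = 1083, Q* = 290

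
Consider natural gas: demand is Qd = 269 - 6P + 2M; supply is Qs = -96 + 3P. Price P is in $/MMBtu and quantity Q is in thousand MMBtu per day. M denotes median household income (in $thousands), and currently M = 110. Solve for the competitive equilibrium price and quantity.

P* = 65, Q* = 99

With M = 110, demand is Qd = 489 - 6P.
Equating demand and supply, 489 - 6P = -96 + 3P gives 9P = 585, so P* = 65.
Plugging P* into demand: Q* = 489 - 6(65) = 99.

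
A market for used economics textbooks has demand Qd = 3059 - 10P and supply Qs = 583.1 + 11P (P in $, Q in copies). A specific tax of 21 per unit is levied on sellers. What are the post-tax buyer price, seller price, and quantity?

With a tax of 21 on sellers, they supply based on the net price P_s = P_b - 21, so Qs = 352.1 + 11P_b.
Market clearing requires 3059 - 10P_b = 352.1 + 11P_b; hence 2706.9 = 21P_b and P_b = 128.9.
So P_s = 107.9 and the quantity traded is Q = 3059 - 10(128.9) = 1770.

P_b = 128.9, P_s = 107.9, Q = 1770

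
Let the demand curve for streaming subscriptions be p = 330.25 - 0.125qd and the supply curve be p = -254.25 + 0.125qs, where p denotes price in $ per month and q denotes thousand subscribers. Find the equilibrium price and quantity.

p* = 38, q* = 2338

Solving each curve for q: qd = 2642 - 8p and qs = 2034 + 8p.
At equilibrium qd = qs, so 2642 - 8p = 2034 + 8p; collecting terms, 608 = 16p and p* = 38.
Substitute back: q* = 2642 - 8(38) = 2338.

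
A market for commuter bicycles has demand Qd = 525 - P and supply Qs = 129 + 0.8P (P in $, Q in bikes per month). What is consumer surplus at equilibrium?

At equilibrium Qd = Qs, so 525 - P = 129 + 0.8P; collecting terms, 396 = 1.8P and P* = 220.
From the demand curve, Q* = 525 - 220 = 305.
Demand choke price (Qd = 0): P = 525. Consumer surplus = ½ × (525 - 220) × 305 = 46512.5.

Consumer surplus = 46512.5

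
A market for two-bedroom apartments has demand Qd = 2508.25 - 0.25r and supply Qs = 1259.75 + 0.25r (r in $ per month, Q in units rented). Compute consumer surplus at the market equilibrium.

Consumer surplus = 7098912

The market clears where 2508.25 - 0.25r = 1259.75 + 0.25r. Rearranging, 0.5r = 1248.5, hence r* = 2497.
From the demand curve, Q* = 2508.25 - 0.25(2497) = 1884.
Demand choke price (Qd = 0): r = 2508.25/0.25 = 10033. Consumer surplus = ½ × (10033 - 2497) × 1884 = 7098912.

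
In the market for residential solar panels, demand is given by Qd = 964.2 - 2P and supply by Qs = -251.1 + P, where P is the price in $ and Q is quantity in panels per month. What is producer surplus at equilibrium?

Set Qd = Qs: 964.2 - 2P = -251.1 + P, so 1215.3 = 3P and P* = 405.1.
Plugging P* into demand: Q* = 964.2 - 2(405.1) = 154.
Supply choke price (Qs = 0): P = 251.1. Producer surplus = ½ × (405.1 - 251.1) × 154 = 11858.

Producer surplus = 11858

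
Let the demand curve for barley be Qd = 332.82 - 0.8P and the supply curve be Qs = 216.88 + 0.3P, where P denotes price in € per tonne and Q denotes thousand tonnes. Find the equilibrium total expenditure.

Set Qd = Qs: 332.82 - 0.8P = 216.88 + 0.3P, so 115.94 = 1.1P and P* = 105.4.
Substitute back: Q* = 332.82 - 0.8(105.4) = 248.5.
Total expenditure = P* × Q* = 105.4 × 248.5 = 26191.9.

Total expenditure = 26191.9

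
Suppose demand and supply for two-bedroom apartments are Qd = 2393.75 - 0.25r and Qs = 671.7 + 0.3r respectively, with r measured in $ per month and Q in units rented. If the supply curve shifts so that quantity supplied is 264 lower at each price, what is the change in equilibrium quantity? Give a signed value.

ΔQ = -120

The market clears where 2393.75 - 0.25r = 671.7 + 0.3r. Rearranging, 0.55r = 1722.05, hence r* = 3131.
Then Q* = 2393.75 - 0.25(3131) = 1611.
After the shift, supply is Qs = 407.7 + 0.3r.
The new intersection has 1986.05 = 0.55r, i.e. r = 3611, Q = 1491.
ΔQ = 1491 - 1611 = -120.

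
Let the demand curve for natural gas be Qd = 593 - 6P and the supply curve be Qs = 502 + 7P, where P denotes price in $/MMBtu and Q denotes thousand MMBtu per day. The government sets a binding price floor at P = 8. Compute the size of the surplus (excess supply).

Surplus = 13

At P = 8: Qd = 545 and Qs = 558.
Surplus = Qs - Qd = 558 - 545 = 13.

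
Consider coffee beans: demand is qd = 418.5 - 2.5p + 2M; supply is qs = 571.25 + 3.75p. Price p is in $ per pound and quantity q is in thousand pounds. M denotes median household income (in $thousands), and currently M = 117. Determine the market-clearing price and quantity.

With M = 117, demand is qd = 652.5 - 2.5p.
At equilibrium qd = qs, so 652.5 - 2.5p = 571.25 + 3.75p; collecting terms, 81.25 = 6.25p and p* = 13.
Plugging p* into demand: q* = 652.5 - 2.5(13) = 620.

p* = 13, q* = 620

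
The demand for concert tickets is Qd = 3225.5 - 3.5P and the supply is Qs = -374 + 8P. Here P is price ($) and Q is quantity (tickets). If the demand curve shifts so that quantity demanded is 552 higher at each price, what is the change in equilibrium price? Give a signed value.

ΔP = 48

Equating demand and supply, 3225.5 - 3.5P = -374 + 8P gives 11.5P = 3599.5, so P* = 313.
Then Q* = 3225.5 - 3.5(313) = 2130.
After the shift, demand is Qd = 3777.5 - 3.5P.
New equilibrium: 4151.5 = 11.5P, so P = 361 and Q = 2514.
ΔP = 361 - 313 = 48.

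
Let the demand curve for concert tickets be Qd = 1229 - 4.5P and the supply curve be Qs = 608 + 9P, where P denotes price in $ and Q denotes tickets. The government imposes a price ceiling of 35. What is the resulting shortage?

At P = 35: Qd = 1071.5 and Qs = 923.
Shortage = Qd - Qs = 1071.5 - 923 = 148.5.

Shortage = 148.5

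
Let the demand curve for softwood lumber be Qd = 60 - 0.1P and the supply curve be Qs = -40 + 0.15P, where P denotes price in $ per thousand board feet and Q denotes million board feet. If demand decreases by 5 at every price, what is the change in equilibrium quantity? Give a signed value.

At equilibrium Qd = Qs, so 60 - 0.1P = -40 + 0.15P; collecting terms, 100 = 0.25P and P* = 400.
Substitute back: Q* = 60 - 0.1(400) = 20.
After the shift, demand is Qd = 55 - 0.1P.
The new intersection has 95 = 0.25P, i.e. P = 380, Q = 17.
ΔQ = 17 - 20 = -3.

ΔQ = -3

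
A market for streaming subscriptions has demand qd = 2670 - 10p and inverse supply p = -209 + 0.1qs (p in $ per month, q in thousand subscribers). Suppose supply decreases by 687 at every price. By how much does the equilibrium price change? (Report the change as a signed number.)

In direct form, qs = 2090 + 10p.
Set qd = qs: 2670 - 10p = 2090 + 10p, so 580 = 20p and p* = 29.
Substitute back: q* = 2670 - 10(29) = 2380.
After the shift, supply is qs = 1403 + 10p.
New equilibrium: 1267 = 20p, so p = 63.35 and q = 2036.5.
Δp = 63.35 - 29 = 34.35.

Δp = 34.35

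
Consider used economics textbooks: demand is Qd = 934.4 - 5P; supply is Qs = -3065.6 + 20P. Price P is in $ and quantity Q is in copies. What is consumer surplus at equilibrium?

Consumer surplus = 1806.336

At equilibrium Qd = Qs, so 934.4 - 5P = -3065.6 + 20P; collecting terms, 4000 = 25P and P* = 160.
From the demand curve, Q* = 934.4 - 5(160) = 134.4.
Demand choke price (Qd = 0): P = 934.4/5 = 186.88. Consumer surplus = ½ × (186.88 - 160) × 134.4 = 1806.336.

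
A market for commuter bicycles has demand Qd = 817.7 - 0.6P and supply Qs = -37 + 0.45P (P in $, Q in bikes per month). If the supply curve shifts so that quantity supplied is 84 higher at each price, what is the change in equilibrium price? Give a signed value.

Set Qd = Qs: 817.7 - 0.6P = -37 + 0.45P, so 854.7 = 1.05P and P* = 814.
Then Q* = 817.7 - 0.6(814) = 329.3.
After the shift, supply is Qs = 47 + 0.45P.
Re-solving, 1.05P = 770.7 gives P = 734 and Q = 377.3.
ΔP = 734 - 814 = -80.

ΔP = -80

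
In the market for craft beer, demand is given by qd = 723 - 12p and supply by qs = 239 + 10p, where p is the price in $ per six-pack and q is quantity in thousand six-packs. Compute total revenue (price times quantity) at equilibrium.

Total revenue = 10098

The market clears where 723 - 12p = 239 + 10p. Rearranging, 22p = 484, hence p* = 22.
Plugging p* into demand: q* = 723 - 12(22) = 459.
Total revenue = p* × q* = 22 × 459 = 10098.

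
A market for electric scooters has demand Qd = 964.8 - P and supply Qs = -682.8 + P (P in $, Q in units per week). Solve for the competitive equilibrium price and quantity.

P* = 823.8, Q* = 141

Equating demand and supply, 964.8 - P = -682.8 + P gives 2P = 1647.6, so P* = 823.8.
From the demand curve, Q* = 964.8 - 823.8 = 141.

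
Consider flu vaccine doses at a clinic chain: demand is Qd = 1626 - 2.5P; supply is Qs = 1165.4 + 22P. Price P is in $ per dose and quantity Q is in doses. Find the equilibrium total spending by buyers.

Equating demand and supply, 1626 - 2.5P = 1165.4 + 22P gives 24.5P = 460.6, so P* = 18.8.
Substitute back: Q* = 1626 - 2.5(18.8) = 1579.
Total spending by buyers = P* × Q* = 18.8 × 1579 = 29685.2.

Total spending by buyers = 29685.2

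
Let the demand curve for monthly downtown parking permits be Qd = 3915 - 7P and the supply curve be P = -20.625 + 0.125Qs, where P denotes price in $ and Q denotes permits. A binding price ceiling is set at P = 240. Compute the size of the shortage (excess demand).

Shortage = 150

In direct form, Qs = 165 + 8P.
Evaluating both curves at the ceiling price 240 gives Qd = 2235, Qs = 2085.
Shortage = Qd - Qs = 2235 - 2085 = 150.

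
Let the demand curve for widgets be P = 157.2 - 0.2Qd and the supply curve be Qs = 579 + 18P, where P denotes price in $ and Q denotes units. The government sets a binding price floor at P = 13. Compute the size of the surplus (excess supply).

Rewriting in direct form: Qd = 786 - 5P.
Evaluating both curves at the floor price 13 gives Qd = 721, Qs = 813.
Surplus = Qs - Qd = 813 - 721 = 92.

Surplus = 92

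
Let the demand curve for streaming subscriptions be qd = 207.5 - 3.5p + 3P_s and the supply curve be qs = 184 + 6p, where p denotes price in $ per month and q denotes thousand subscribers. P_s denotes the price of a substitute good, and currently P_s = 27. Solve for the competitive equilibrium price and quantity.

With P_s = 27, demand is qd = 288.5 - 3.5p.
Set qd = qs: 288.5 - 3.5p = 184 + 6p, so 104.5 = 9.5p and p* = 11.
Substitute back: q* = 288.5 - 3.5(11) = 250.

p* = 11, q* = 250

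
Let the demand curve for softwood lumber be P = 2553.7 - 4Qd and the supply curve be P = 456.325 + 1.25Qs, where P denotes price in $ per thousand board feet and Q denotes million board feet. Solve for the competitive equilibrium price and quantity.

Inverting to quantity form: Qd = 638.425 - 0.25P and Qs = -365.06 + 0.8P.
Equating demand and supply, 638.425 - 0.25P = -365.06 + 0.8P gives 1.05P = 1003.485, so P* = 955.7.
Plugging P* into demand: Q* = 638.425 - 0.25(955.7) = 399.5.

P* = 955.7, Q* = 399.5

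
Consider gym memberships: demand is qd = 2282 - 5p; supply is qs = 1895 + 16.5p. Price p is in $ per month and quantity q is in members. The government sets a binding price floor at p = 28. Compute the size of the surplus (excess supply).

Surplus = 215

With p fixed at 28, quantity demanded is 2142 and quantity supplied is 2357.
Surplus = qs - qd = 2357 - 2142 = 215.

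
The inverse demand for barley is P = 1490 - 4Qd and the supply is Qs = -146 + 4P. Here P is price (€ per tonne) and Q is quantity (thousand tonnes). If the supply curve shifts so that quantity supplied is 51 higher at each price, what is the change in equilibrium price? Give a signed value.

ΔP = -12

In direct form, Qd = 372.5 - 0.25P.
At equilibrium Qd = Qs, so 372.5 - 0.25P = -146 + 4P; collecting terms, 518.5 = 4.25P and P* = 122.
Plugging P* into demand: Q* = 372.5 - 0.25(122) = 342.
After the shift, supply is Qs = -95 + 4P.
Re-solving, 4.25P = 467.5 gives P = 110 and Q = 345.
ΔP = 110 - 122 = -12.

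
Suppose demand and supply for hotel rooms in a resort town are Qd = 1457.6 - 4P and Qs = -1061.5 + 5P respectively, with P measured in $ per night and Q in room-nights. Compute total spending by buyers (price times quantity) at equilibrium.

Total spending by buyers = 94606.2

The market clears where 1457.6 - 4P = -1061.5 + 5P. Rearranging, 9P = 2519.1, hence P* = 279.9.
Then Q* = 1457.6 - 4(279.9) = 338.
Total spending by buyers = P* × Q* = 279.9 × 338 = 94606.2.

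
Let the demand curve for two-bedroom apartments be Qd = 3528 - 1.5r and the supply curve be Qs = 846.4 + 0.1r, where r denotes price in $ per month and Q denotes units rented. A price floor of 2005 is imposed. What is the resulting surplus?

Surplus = 526.4

Evaluating both curves at the floor price 2005 gives Qd = 520.5, Qs = 1046.9.
Surplus = Qs - Qd = 1046.9 - 520.5 = 526.4.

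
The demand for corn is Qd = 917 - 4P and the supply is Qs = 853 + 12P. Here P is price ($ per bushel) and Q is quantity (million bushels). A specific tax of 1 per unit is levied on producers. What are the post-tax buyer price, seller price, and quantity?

P_b = 4.75, P_s = 3.75, Q = 898

The tax drives a wedge P_b - P_s = 1. Substituting P_s = P_b - 1 into supply: Qs = 841 + 12P_b.
Set Qd = Qs: 917 - 4P_b = 841 + 12P_b, so 76 = 16P_b and P_b = 4.75.
Then P_s = 4.75 - 1 = 3.75 and Q = 917 - 4(4.75) = 898.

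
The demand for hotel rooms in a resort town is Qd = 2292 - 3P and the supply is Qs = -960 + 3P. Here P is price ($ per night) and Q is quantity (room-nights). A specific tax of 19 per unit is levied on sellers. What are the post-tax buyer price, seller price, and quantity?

P_b = 551.5, P_s = 532.5, Q = 637.5

Sellers keep P_s = P_b - 19 per unit, so supply in terms of the buyer price is Qs = -1017 + 3P_b.
Market clearing requires 2292 - 3P_b = -1017 + 3P_b; hence 3309 = 6P_b and P_b = 551.5.
So P_s = 532.5 and the quantity traded is Q = 2292 - 3(551.5) = 637.5.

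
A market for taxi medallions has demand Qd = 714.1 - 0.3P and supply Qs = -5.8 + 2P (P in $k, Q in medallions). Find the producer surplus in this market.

Set Qd = Qs: 714.1 - 0.3P = -5.8 + 2P, so 719.9 = 2.3P and P* = 313.
Then Q* = 714.1 - 0.3(313) = 620.2.
Supply choke price (Qs = 0): P = 2.9. Producer surplus = ½ × (313 - 2.9) × 620.2 = 96162.01.

Producer surplus = 96162.01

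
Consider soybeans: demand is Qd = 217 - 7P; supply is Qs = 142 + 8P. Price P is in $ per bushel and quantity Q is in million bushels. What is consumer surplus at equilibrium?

Consumer surplus = 2366

Set Qd = Qs: 217 - 7P = 142 + 8P, so 75 = 15P and P* = 5.
Plugging P* into demand: Q* = 217 - 7(5) = 182.
Demand choke price (Qd = 0): P = 217/7 = 31. Consumer surplus = ½ × (31 - 5) × 182 = 2366.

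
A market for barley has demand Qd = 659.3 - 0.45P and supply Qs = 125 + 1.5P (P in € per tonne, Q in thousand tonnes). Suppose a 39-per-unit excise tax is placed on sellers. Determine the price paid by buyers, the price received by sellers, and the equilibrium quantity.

With a tax of 39 on sellers, they supply based on the net price P_s = P_b - 39, so Qs = 66.5 + 1.5P_b.
Set Qd = Qs: 659.3 - 0.45P_b = 66.5 + 1.5P_b, so 592.8 = 1.95P_b and P_b = 304.
Then P_s = 304 - 39 = 265 and Q = 659.3 - 0.45(304) = 522.5.

P_b = 304, P_s = 265, Q = 522.5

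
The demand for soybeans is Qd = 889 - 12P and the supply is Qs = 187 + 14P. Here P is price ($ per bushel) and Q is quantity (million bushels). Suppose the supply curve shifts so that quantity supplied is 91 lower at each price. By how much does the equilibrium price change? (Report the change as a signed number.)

Equating demand and supply, 889 - 12P = 187 + 14P gives 26P = 702, so P* = 27.
Substitute back: Q* = 889 - 12(27) = 565.
After the shift, supply is Qs = 96 + 14P.
New equilibrium: 793 = 26P, so P = 30.5 and Q = 523.
ΔP = 30.5 - 27 = 3.5.

ΔP = 3.5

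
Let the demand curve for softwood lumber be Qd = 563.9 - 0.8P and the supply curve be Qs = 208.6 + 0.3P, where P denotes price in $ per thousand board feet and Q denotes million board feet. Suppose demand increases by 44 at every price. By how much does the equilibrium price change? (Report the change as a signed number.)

ΔP = 40

The market clears where 563.9 - 0.8P = 208.6 + 0.3P. Rearranging, 1.1P = 355.3, hence P* = 323.
Then Q* = 563.9 - 0.8(323) = 305.5.
After the shift, demand is Qd = 607.9 - 0.8P.
New equilibrium: 399.3 = 1.1P, so P = 363 and Q = 317.5.
ΔP = 363 - 323 = 40.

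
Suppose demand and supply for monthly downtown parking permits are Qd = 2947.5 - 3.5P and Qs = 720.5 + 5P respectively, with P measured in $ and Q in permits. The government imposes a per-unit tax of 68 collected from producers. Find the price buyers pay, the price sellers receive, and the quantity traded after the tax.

The tax drives a wedge P_b - P_s = 68. Substituting P_s = P_b - 68 into supply: Qs = 380.5 + 5P_b.
Equate demand and the shifted supply: 2947.5 - 3.5P_b = 380.5 + 5P_b, giving 8.5P_b = 2567, so P_b = 302.
So P_s = 234 and the quantity traded is Q = 2947.5 - 3.5(302) = 1890.5.

P_b = 302, P_s = 234, Q = 1890.5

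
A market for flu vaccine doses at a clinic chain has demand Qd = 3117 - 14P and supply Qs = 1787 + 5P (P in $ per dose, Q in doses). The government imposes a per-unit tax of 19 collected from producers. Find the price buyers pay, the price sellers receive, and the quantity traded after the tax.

P_b = 75, P_s = 56, Q = 2067

Producers keep P_s = P_b - 19 per unit, so supply in terms of the buyer price is Qs = 1692 + 5P_b.
Set Qd = Qs: 3117 - 14P_b = 1692 + 5P_b, so 1425 = 19P_b and P_b = 75.
So P_s = 56 and the quantity traded is Q = 3117 - 14(75) = 2067.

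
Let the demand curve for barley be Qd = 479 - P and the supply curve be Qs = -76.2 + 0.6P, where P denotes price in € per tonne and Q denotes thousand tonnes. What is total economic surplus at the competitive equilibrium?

Total surplus = 23232

Equating demand and supply, 479 - P = -76.2 + 0.6P gives 1.6P = 555.2, so P* = 347.
Then Q* = 479 - 347 = 132.
Demand choke price = 479; supply choke price = 127. CS = ½(479 - 347)(132) = 8712; PS = ½(347 - 127)(132) = 14520. Total surplus = 23232.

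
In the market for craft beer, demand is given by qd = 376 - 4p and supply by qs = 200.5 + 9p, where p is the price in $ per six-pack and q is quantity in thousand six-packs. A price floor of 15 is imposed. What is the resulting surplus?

Surplus = 19.5

With p fixed at 15, quantity demanded is 316 and quantity supplied is 335.5.
Surplus = qs - qd = 335.5 - 316 = 19.5.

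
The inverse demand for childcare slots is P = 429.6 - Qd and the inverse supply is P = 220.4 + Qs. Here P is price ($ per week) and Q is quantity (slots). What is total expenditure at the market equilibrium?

Total expenditure = 33995

Solving each curve for Q: Qd = 429.6 - P and Qs = -220.4 + P.
At equilibrium Qd = Qs, so 429.6 - P = -220.4 + P; collecting terms, 650 = 2P and P* = 325.
Substitute back: Q* = 429.6 - 325 = 104.6.
Total expenditure = P* × Q* = 325 × 104.6 = 33995.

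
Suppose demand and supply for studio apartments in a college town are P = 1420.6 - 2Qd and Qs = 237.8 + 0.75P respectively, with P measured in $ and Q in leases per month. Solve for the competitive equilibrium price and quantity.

Inverting to quantity form: Qd = 710.3 - 0.5P.
At equilibrium Qd = Qs, so 710.3 - 0.5P = 237.8 + 0.75P; collecting terms, 472.5 = 1.25P and P* = 378.
Then Q* = 710.3 - 0.5(378) = 521.3.

P* = 378, Q* = 521.3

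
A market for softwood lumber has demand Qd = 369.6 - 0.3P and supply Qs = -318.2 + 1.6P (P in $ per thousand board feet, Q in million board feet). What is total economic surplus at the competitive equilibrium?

At equilibrium Qd = Qs, so 369.6 - 0.3P = -318.2 + 1.6P; collecting terms, 687.8 = 1.9P and P* = 362.
Plugging P* into demand: Q* = 369.6 - 0.3(362) = 261.
Demand choke price = 1232; supply choke price = 198.875. CS = ½(1232 - 362)(261) = 113535; PS = ½(362 - 198.875)(261) = 21287.8125. Total surplus = 134822.8125.

Total surplus = 134822.8125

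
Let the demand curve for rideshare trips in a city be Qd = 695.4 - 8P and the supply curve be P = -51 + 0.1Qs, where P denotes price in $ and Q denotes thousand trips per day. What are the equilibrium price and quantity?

P* = 10.3, Q* = 613

In direct form, Qs = 510 + 10P.
At equilibrium Qd = Qs, so 695.4 - 8P = 510 + 10P; collecting terms, 185.4 = 18P and P* = 10.3.
Then Q* = 695.4 - 8(10.3) = 613.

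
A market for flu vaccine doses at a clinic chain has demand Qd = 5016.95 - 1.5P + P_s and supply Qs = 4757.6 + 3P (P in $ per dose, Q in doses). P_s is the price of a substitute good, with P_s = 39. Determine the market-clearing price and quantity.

With P_s = 39, demand is Qd = 5055.95 - 1.5P.
Equating demand and supply, 5055.95 - 1.5P = 4757.6 + 3P gives 4.5P = 298.35, so P* = 66.3.
Plugging P* into demand: Q* = 5055.95 - 1.5(66.3) = 4956.5.

P* = 66.3, Q* = 4956.5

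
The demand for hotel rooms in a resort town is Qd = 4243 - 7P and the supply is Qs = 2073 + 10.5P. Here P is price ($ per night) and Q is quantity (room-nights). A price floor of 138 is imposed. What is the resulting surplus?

With P fixed at 138, quantity demanded is 3277 and quantity supplied is 3522.
Surplus = Qs - Qd = 3522 - 3277 = 245.

Surplus = 245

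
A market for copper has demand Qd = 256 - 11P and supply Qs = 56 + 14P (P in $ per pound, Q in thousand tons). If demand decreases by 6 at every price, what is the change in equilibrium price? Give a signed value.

At equilibrium Qd = Qs, so 256 - 11P = 56 + 14P; collecting terms, 200 = 25P and P* = 8.
Plugging P* into demand: Q* = 256 - 11(8) = 168.
After the shift, demand is Qd = 250 - 11P.
Re-solving, 25P = 194 gives P = 7.76 and Q = 164.64.
ΔP = 7.76 - 8 = -0.24.

ΔP = -0.24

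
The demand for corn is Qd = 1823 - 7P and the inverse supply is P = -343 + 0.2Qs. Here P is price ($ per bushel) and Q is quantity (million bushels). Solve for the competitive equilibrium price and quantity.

Rewriting in direct form: Qs = 1715 + 5P.
At equilibrium Qd = Qs, so 1823 - 7P = 1715 + 5P; collecting terms, 108 = 12P and P* = 9.
From the demand curve, Q* = 1823 - 7(9) = 1760.

P* = 9, Q* = 1760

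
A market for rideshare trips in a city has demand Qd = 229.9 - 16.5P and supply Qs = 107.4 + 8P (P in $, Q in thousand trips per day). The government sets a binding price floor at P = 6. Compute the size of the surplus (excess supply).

Surplus = 24.5

Evaluating both curves at the floor price 6 gives Qd = 130.9, Qs = 155.4.
Surplus = Qs - Qd = 155.4 - 130.9 = 24.5.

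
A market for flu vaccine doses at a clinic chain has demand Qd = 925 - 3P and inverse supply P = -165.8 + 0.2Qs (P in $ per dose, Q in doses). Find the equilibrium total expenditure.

In direct form, Qs = 829 + 5P.
Equating demand and supply, 925 - 3P = 829 + 5P gives 8P = 96, so P* = 12.
Substitute back: Q* = 925 - 3(12) = 889.
Total expenditure = P* × Q* = 12 × 889 = 10668.

Total expenditure = 10668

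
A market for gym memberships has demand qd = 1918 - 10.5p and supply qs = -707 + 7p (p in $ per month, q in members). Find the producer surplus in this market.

Set qd = qs: 1918 - 10.5p = -707 + 7p, so 2625 = 17.5p and p* = 150.
Plugging p* into demand: q* = 1918 - 10.5(150) = 343.
Supply choke price (qs = 0): p = 101. Producer surplus = ½ × (150 - 101) × 343 = 8403.5.

Producer surplus = 8403.5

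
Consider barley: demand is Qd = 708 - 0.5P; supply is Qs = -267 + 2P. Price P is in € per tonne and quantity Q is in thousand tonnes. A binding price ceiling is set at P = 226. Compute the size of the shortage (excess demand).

Shortage = 410

Evaluating both curves at the ceiling price 226 gives Qd = 595, Qs = 185.
Shortage = Qd - Qs = 595 - 185 = 410.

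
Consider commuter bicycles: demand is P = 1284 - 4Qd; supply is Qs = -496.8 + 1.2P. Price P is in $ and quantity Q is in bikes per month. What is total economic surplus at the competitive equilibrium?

Inverting to quantity form: Qd = 321 - 0.25P.
Set Qd = Qs: 321 - 0.25P = -496.8 + 1.2P, so 817.8 = 1.45P and P* = 564.
Plugging P* into demand: Q* = 321 - 0.25(564) = 180.
Demand choke price = 1284; supply choke price = 414. CS = ½(1284 - 564)(180) = 64800; PS = ½(564 - 414)(180) = 13500. Total surplus = 78300.

Total surplus = 78300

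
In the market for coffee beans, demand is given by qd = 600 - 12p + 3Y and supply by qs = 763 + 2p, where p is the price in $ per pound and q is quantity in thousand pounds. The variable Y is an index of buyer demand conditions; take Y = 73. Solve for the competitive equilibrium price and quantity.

With Y = 73, demand is qd = 819 - 12p.
The market clears where 819 - 12p = 763 + 2p. Rearranging, 14p = 56, hence p* = 4.
Substitute back: q* = 819 - 12(4) = 771.

p* = 4, q* = 771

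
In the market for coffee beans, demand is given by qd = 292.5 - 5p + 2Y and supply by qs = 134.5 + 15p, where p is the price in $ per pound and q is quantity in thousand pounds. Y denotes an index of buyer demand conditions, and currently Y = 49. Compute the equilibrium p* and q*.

With Y = 49, demand is qd = 390.5 - 5p.
Equating demand and supply, 390.5 - 5p = 134.5 + 15p gives 20p = 256, so p* = 12.8.
Substitute back: q* = 390.5 - 5(12.8) = 326.5.

p* = 12.8, q* = 326.5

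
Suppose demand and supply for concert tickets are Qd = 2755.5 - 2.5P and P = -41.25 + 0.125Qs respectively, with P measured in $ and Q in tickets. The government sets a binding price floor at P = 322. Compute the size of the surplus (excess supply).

Surplus = 955.5

Rewriting in direct form: Qs = 330 + 8P.
Evaluating both curves at the floor price 322 gives Qd = 1950.5, Qs = 2906.
Surplus = Qs - Qd = 2906 - 1950.5 = 955.5.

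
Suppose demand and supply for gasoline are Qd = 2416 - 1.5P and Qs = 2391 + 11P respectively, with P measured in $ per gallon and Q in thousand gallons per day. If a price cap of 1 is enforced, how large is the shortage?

Shortage = 12.5

Evaluating both curves at the ceiling price 1 gives Qd = 2414.5, Qs = 2402.
Shortage = Qd - Qs = 2414.5 - 2402 = 12.5.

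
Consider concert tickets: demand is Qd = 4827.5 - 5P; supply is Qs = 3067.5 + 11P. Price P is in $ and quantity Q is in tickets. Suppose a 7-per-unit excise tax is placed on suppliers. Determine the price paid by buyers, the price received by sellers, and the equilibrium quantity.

The tax drives a wedge P_b - P_s = 7. Substituting P_s = P_b - 7 into supply: Qs = 2990.5 + 11P_b.
Equate demand and the shifted supply: 4827.5 - 5P_b = 2990.5 + 11P_b, giving 16P_b = 1837, so P_b = 114.8125.
So P_s = 107.8125 and the quantity traded is Q = 4827.5 - 5(114.8125) = 4253.4375.

P_b = 114.8125, P_s = 107.8125, Q = 4253.4375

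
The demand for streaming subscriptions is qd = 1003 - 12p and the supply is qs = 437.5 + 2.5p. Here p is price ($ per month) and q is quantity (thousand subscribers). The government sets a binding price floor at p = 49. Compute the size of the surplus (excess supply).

At p = 49: qd = 415 and qs = 560.
Surplus = qs - qd = 560 - 415 = 145.

Surplus = 145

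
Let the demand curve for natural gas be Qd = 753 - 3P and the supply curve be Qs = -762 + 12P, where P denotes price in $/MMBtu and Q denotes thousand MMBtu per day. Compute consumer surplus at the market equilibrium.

Equating demand and supply, 753 - 3P = -762 + 12P gives 15P = 1515, so P* = 101.
Substitute back: Q* = 753 - 3(101) = 450.
Demand choke price (Qd = 0): P = 753/3 = 251. Consumer surplus = ½ × (251 - 101) × 450 = 33750.

Consumer surplus = 33750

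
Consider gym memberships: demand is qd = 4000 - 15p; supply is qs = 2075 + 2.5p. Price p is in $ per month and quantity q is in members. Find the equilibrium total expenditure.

Total expenditure = 258500

At equilibrium qd = qs, so 4000 - 15p = 2075 + 2.5p; collecting terms, 1925 = 17.5p and p* = 110.
Then q* = 4000 - 15(110) = 2350.
Total expenditure = p* × q* = 110 × 2350 = 258500.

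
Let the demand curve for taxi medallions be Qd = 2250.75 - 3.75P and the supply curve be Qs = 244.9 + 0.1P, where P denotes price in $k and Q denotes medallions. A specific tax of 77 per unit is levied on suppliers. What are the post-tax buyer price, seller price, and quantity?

P_b = 523, P_s = 446, Q = 289.5

The tax drives a wedge P_b - P_s = 77. Substituting P_s = P_b - 77 into supply: Qs = 237.2 + 0.1P_b.
Set Qd = Qs: 2250.75 - 3.75P_b = 237.2 + 0.1P_b, so 2013.55 = 3.85P_b and P_b = 523.
So P_s = 446 and the quantity traded is Q = 2250.75 - 3.75(523) = 289.5.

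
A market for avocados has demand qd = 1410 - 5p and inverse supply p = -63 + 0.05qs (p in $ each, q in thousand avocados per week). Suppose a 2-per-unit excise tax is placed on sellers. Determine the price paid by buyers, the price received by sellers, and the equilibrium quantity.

Inverting to quantity form: qs = 1260 + 20p.
The tax drives a wedge p_b - p_s = 2. Substituting p_s = p_b - 2 into supply: qs = 1220 + 20p_b.
Set qd = qs: 1410 - 5p_b = 1220 + 20p_b, so 190 = 25p_b and p_b = 7.6.
Then p_s = 7.6 - 2 = 5.6 and q = 1410 - 5(7.6) = 1372.

p_b = 7.6, p_s = 5.6, q = 1372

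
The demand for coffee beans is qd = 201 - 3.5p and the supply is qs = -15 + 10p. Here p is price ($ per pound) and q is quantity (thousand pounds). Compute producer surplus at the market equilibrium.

At equilibrium qd = qs, so 201 - 3.5p = -15 + 10p; collecting terms, 216 = 13.5p and p* = 16.
From the demand curve, q* = 201 - 3.5(16) = 145.
Supply choke price (qs = 0): p = 1.5. Producer surplus = ½ × (16 - 1.5) × 145 = 1051.25.

Producer surplus = 1051.25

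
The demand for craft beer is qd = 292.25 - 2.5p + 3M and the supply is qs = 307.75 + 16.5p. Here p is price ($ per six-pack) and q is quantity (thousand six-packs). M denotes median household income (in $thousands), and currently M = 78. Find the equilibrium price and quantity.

p* = 11.5, q* = 497.5

With M = 78, demand is qd = 526.25 - 2.5p.
Equating demand and supply, 526.25 - 2.5p = 307.75 + 16.5p gives 19p = 218.5, so p* = 11.5.
Substitute back: q* = 526.25 - 2.5(11.5) = 497.5.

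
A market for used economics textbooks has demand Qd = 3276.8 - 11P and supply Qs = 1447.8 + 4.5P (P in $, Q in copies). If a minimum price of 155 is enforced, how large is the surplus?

At P = 155: Qd = 1571.8 and Qs = 2145.3.
Surplus = Qs - Qd = 2145.3 - 1571.8 = 573.5.

Surplus = 573.5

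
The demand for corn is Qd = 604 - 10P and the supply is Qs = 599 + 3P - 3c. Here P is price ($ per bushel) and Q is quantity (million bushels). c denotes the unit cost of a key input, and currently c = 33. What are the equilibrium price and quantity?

P* = 8, Q* = 524

With c = 33, supply is Qs = 500 + 3P.
Set Qd = Qs: 604 - 10P = 500 + 3P, so 104 = 13P and P* = 8.
Plugging P* into demand: Q* = 604 - 10(8) = 524.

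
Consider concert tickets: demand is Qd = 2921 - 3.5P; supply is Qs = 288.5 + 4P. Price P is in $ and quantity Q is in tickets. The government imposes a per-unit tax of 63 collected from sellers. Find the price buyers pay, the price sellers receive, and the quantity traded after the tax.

The tax drives a wedge P_b - P_s = 63. Substituting P_s = P_b - 63 into supply: Qs = 36.5 + 4P_b.
Set Qd = Qs: 2921 - 3.5P_b = 36.5 + 4P_b, so 2884.5 = 7.5P_b and P_b = 384.6.
Then P_s = 384.6 - 63 = 321.6 and Q = 2921 - 3.5(384.6) = 1574.9.

P_b = 384.6, P_s = 321.6, Q = 1574.9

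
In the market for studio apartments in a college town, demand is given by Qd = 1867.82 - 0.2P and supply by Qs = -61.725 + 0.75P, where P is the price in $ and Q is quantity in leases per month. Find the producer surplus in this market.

Producer surplus = 1424183.04

At equilibrium Qd = Qs, so 1867.82 - 0.2P = -61.725 + 0.75P; collecting terms, 1929.545 = 0.95P and P* = 2031.1.
Substitute back: Q* = 1867.82 - 0.2(2031.1) = 1461.6.
Supply choke price (Qs = 0): P = 82.3. Producer surplus = ½ × (2031.1 - 82.3) × 1461.6 = 1424183.04.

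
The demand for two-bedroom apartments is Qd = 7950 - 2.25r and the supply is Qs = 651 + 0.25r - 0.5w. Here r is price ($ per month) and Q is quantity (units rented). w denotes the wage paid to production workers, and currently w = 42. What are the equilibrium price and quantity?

r* = 2928, Q* = 1362

With w = 42, supply is Qs = 630 + 0.25r.
At equilibrium Qd = Qs, so 7950 - 2.25r = 630 + 0.25r; collecting terms, 7320 = 2.5r and r* = 2928.
From the demand curve, Q* = 7950 - 2.25(2928) = 1362.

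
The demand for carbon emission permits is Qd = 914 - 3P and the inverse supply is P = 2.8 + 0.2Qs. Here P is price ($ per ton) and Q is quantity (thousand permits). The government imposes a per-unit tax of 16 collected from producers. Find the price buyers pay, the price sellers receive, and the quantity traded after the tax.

Rewriting in direct form: Qs = -14 + 5P.
Producers keep P_s = P_b - 16 per unit, so supply in terms of the buyer price is Qs = -94 + 5P_b.
Equate demand and the shifted supply: 914 - 3P_b = -94 + 5P_b, giving 8P_b = 1008, so P_b = 126.
Then P_s = 126 - 16 = 110 and Q = 914 - 3(126) = 536.

P_b = 126, P_s = 110, Q = 536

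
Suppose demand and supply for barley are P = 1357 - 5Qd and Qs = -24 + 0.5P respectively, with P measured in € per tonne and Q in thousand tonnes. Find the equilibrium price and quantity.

P* = 422, Q* = 187

Solving each curve for Q: Qd = 271.4 - 0.2P.
Equating demand and supply, 271.4 - 0.2P = -24 + 0.5P gives 0.7P = 295.4, so P* = 422.
Plugging P* into demand: Q* = 271.4 - 0.2(422) = 187.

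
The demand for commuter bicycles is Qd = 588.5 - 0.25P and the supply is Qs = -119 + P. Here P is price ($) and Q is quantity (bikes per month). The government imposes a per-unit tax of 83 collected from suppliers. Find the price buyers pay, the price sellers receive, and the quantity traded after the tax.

The tax drives a wedge P_b - P_s = 83. Substituting P_s = P_b - 83 into supply: Qs = -202 + P_b.
Set Qd = Qs: 588.5 - 0.25P_b = -202 + P_b, so 790.5 = 1.25P_b and P_b = 632.4.
So P_s = 549.4 and the quantity traded is Q = 588.5 - 0.25(632.4) = 430.4.

P_b = 632.4, P_s = 549.4, Q = 430.4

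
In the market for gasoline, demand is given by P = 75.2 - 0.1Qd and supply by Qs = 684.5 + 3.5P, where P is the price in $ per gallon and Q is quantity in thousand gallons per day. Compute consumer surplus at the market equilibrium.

Solving each curve for Q: Qd = 752 - 10P.
At equilibrium Qd = Qs, so 752 - 10P = 684.5 + 3.5P; collecting terms, 67.5 = 13.5P and P* = 5.
Then Q* = 752 - 10(5) = 702.
Demand choke price (Qd = 0): P = 752/10 = 75.2. Consumer surplus = ½ × (75.2 - 5) × 702 = 24640.2.

Consumer surplus = 24640.2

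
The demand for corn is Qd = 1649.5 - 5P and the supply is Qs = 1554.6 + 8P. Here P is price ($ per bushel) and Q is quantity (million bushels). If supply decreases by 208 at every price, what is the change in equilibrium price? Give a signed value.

ΔP = 16

At equilibrium Qd = Qs, so 1649.5 - 5P = 1554.6 + 8P; collecting terms, 94.9 = 13P and P* = 7.3.
From the demand curve, Q* = 1649.5 - 5(7.3) = 1613.
After the shift, supply is Qs = 1346.6 + 8P.
The new intersection has 302.9 = 13P, i.e. P = 23.3, Q = 1533.
ΔP = 23.3 - 7.3 = 16.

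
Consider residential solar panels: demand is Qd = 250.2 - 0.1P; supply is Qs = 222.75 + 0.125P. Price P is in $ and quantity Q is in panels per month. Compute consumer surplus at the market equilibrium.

Consumer surplus = 283220

The market clears where 250.2 - 0.1P = 222.75 + 0.125P. Rearranging, 0.225P = 27.45, hence P* = 122.
Plugging P* into demand: Q* = 250.2 - 0.1(122) = 238.
Demand choke price (Qd = 0): P = 250.2/0.1 = 2502. Consumer surplus = ½ × (2502 - 122) × 238 = 283220.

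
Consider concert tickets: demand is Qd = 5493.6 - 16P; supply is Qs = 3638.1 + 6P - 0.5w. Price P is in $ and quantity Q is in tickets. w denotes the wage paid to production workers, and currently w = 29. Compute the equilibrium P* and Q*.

P* = 85, Q* = 4133.6

With w = 29, supply is Qs = 3623.6 + 6P.
The market clears where 5493.6 - 16P = 3623.6 + 6P. Rearranging, 22P = 1870, hence P* = 85.
Plugging P* into demand: Q* = 5493.6 - 16(85) = 4133.6.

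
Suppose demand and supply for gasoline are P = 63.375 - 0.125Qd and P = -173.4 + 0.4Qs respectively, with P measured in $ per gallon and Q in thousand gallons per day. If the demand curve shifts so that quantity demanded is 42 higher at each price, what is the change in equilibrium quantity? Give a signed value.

ΔQ = 10

In direct form, Qd = 507 - 8P and Qs = 433.5 + 2.5P.
At equilibrium Qd = Qs, so 507 - 8P = 433.5 + 2.5P; collecting terms, 73.5 = 10.5P and P* = 7.
From the demand curve, Q* = 507 - 8(7) = 451.
After the shift, demand is Qd = 549 - 8P.
Re-solving, 10.5P = 115.5 gives P = 11 and Q = 461.
ΔQ = 461 - 451 = 10.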